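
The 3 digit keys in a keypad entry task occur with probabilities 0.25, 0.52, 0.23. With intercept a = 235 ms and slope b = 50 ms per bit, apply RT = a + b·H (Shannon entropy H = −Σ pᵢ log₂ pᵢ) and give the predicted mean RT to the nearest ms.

H = 0.25·log₂(1/0.25) + 0.52·log₂(1/0.52) + 0.23·log₂(1/0.23) = 1.4782 bits.
RT = 235 + 50 × 1.4782 = 308.91 ms.

309 ms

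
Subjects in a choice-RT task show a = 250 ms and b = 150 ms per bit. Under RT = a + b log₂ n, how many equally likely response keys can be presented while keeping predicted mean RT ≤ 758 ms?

150·log₂ n ≤ 758 − 250 = 508, giving log₂ n ≤ 3.3867 and n ≤ 10.459. The largest whole number is 10.

10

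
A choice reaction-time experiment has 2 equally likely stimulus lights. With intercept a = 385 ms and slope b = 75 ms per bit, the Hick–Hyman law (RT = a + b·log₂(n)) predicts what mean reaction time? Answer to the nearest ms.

log₂(2) = 1 bits, so RT = 385 + 75 × 1 ≈ 460.000 ms.

460 ms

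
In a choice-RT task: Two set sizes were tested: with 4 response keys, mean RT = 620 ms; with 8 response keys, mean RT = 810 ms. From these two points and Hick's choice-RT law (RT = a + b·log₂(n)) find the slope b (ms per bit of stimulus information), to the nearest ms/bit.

The slope on a log₂ axis is (810 − 620) / (3 − 2) = 190 ms/bit.

190 ms/bit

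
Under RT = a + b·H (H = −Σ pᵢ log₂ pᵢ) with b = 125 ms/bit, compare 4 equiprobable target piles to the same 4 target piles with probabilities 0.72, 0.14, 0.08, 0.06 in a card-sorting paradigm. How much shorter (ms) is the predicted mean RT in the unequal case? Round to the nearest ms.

The RT saving is b·ΔH. Equiprobable H₀ = log₂(4) = 2.0000 bits; with the given probabilities H = 1.2734 bits.
b·(H₀ − H) = 125 × (2.0000 − 1.2734) = 90.83 ms.

91 ms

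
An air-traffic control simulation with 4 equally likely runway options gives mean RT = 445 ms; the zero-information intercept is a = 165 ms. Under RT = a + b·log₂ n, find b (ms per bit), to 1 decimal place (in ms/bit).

140.0 ms/bit

b = (445 − 165) / log₂(4) = 280 / 2 = 140.000 ms/bit.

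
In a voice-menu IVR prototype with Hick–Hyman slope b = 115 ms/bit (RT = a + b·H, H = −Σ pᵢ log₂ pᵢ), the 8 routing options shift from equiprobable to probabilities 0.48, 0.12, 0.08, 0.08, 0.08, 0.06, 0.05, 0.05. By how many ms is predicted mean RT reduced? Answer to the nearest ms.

Equiprobable entropy H₀ = log₂ 8 = 3.0000 bits.
Skewed entropy H = −Σ pᵢ log₂ pᵢ = 2.4256 bits.
ΔRT = b·(H₀ − H) = 115 × 0.5744 = 66.06 ms.

66 ms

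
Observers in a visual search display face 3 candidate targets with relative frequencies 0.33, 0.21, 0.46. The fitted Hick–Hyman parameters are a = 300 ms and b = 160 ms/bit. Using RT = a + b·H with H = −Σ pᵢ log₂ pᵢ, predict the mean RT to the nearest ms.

543 ms

H = 0.33·log₂(1/0.33) + 0.21·log₂(1/0.21) + 0.46·log₂(1/0.46) = 1.5160 bits.
RT = 300 + 160 × 1.5160 = 542.56 ms.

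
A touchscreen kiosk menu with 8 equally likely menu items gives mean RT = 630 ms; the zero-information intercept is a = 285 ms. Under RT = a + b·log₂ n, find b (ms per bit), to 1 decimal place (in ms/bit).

8 alternatives carry log₂ 8 = 3 bits; the choice cost is 630 − 285 = 345 ms, so b = 345/3 = 115.000 ms/bit.

115.0 ms/bit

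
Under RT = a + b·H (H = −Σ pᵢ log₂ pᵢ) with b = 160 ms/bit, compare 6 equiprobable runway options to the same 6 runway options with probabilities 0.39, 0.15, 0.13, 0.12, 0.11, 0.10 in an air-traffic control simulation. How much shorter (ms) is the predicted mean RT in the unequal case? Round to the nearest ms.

The RT saving is b·ΔH. Equiprobable H₀ = log₂(6) = 2.5850 bits; with the given probabilities H = 2.3725 bits.
b·(H₀ − H) = 160 × (2.5850 − 2.3725) = 33.99 ms.

34 ms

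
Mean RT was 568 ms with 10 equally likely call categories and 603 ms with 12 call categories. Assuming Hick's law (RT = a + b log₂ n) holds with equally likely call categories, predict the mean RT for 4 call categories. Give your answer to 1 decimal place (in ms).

392.1 ms

RT is linear in log₂ n, so two points fix the line:
  b = (603 − 568) / (log₂ 12 − log₂ 10) = 35 / (3.5850 − 3.3219) = 133.062 ms/bit
  a = 568 − 133.062 × 3.3219 = 125.976 ms
Then RT(4) = 125.976 + 133.062 × log₂ 4 = 125.976 + 133.062 × 2 ≈ 392.101 ms.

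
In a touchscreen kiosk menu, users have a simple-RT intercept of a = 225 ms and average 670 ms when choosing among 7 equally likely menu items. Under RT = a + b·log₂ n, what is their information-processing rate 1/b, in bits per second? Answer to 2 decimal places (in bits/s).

Choice component = 670 − 225 = 445 ms over log₂(7) = 2.8074 bits.
b = 445 / 2.8074 = 158.512 ms/bit, so 1/b = 6.309 bits/s.

6.31 bits/s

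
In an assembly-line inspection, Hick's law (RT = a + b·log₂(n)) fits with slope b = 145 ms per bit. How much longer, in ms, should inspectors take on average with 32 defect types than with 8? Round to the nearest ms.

290 ms

ΔRT = (a + b log₂ n₂) − (a + b log₂ n₁) = b·(log₂ n₂ − log₂ n₁).
log₂(32) − log₂(8) = log₂(32/8) = log₂(4) = 2.
ΔRT = 145 × 2.0000 = 290.000 ms.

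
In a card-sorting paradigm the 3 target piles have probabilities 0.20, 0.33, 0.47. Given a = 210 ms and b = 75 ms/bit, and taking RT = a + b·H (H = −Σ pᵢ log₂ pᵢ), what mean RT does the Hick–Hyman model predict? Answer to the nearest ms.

323 ms

Entropy contributions −pᵢ log₂ pᵢ: 0.4644, 0.5278, 0.5120; sum H = 1.5042 bits.
RT = a + bH = 210 + 75·1.5042 = 322.81 ms.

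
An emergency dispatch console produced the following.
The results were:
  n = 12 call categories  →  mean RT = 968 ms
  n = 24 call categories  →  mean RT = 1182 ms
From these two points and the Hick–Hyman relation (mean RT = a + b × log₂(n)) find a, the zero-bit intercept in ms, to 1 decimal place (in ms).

200.8 ms

Slope: b = (1182 − 968) / (log₂ 24 − log₂ 12) = 214/1.0000 = 214.000 ms/bit.
Intercept: a = 968 − 214.000·log₂(12) = 200.818 ms.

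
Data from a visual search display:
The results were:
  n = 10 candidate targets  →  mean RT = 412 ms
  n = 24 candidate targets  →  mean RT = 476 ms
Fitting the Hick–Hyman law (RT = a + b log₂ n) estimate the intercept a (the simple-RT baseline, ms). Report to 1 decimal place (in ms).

b = (RT₂ − RT₁)/(log₂ n₂ − log₂ n₁) = (476 − 412)/(4.5850 − 3.3219) = 50.672 ms/bit.
Intercept: a = 412 − 50.672·log₂(10) = 243.673 ms.

243.7 ms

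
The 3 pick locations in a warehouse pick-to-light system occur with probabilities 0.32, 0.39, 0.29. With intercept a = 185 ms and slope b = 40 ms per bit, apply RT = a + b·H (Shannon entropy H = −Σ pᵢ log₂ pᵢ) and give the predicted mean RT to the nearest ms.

Entropy contributions −pᵢ log₂ pᵢ: 0.5260, 0.5298, 0.5179; sum H = 1.5737 bits.
RT = a + bH = 185 + 40·1.5737 = 247.95 ms.

248 ms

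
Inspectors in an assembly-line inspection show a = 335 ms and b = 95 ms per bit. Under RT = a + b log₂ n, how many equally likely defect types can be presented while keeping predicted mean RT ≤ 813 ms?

32

Set 335 + 95·log₂ n ≤ 813 → log₂ n ≤ (813 − 335)/95 = 5.0316.
So n ≤ 2^5.0316 = 32.708; the largest integer n is 32.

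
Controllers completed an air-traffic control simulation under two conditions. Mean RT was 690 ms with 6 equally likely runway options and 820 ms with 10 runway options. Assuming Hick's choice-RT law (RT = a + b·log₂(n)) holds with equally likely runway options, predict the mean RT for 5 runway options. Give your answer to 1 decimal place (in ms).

643.6 ms

Solve the two-equation system in a and b:
  b = (820 − 690) / (log₂ 10 − log₂ 6) = 130 / (3.3219 − 2.5850) = 176.399 ms/bit
  a = 690 − 176.399 × 2.5850 = 234.015 ms
Then RT(5) = 234.015 + 176.399 × log₂ 5 = 234.015 + 176.399 × 2.3219 ≈ 643.601 ms.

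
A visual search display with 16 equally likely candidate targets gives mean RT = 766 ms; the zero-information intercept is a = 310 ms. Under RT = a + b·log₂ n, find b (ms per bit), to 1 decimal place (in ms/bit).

16 alternatives carry log₂ 16 = 4 bits; the choice cost is 766 − 310 = 456 ms, so b = 456/4 = 114.000 ms/bit.

114.0 ms/bit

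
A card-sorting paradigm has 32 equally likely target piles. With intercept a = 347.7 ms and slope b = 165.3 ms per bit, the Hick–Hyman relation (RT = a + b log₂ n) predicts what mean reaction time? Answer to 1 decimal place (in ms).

1174.2 ms

log₂(32) = 5 bits, so RT = 347.7 + 165.3 × 5 ≈ 1174.200 ms.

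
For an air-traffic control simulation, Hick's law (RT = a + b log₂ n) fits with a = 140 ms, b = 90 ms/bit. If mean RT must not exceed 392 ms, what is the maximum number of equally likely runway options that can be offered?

Set 140 + 90·log₂ n ≤ 392 → log₂ n ≤ (392 − 140)/90 = 2.8000.
So n ≤ 2^2.8000 = 6.964; the largest integer n is 6.

6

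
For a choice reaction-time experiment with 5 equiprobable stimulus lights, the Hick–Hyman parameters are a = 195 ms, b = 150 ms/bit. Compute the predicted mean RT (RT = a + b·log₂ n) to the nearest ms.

log₂(5) = 2.3219 bits, so RT = 195 + 150 × 2.3219 ≈ 543.289 ms.

543 ms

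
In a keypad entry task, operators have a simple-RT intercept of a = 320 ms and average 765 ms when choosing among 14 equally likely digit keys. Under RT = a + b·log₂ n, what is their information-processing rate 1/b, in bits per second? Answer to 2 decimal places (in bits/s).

Choice component = 765 − 320 = 445 ms over log₂(14) = 3.8074 bits.
b = 445 / 3.8074 = 116.879 ms/bit, so 1/b = 8.556 bits/s.

8.56 bits/s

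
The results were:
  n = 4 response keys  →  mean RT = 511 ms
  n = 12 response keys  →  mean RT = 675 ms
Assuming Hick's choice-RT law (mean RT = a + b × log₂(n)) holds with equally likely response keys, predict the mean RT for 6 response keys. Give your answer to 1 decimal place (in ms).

571.5 ms

Fit slope and intercept:
  b = (675 − 511) / (log₂ 12 − log₂ 4) = 164 / (3.5850 − 2) = 103.472 ms/bit
  a = 511 − 103.472 × 2 = 304.055 ms
Then RT(6) = 304.055 + 103.472 × log₂ 6 = 304.055 + 103.472 × 2.5850 ≈ 571.528 ms.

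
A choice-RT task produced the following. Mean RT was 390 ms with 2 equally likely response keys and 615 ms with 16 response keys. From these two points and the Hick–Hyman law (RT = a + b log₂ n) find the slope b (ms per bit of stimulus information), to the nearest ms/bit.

Slope: b = (615 − 390) / (log₂ 16 − log₂ 2) = 225/3.0000 = 75 ms/bit.

75 ms/bit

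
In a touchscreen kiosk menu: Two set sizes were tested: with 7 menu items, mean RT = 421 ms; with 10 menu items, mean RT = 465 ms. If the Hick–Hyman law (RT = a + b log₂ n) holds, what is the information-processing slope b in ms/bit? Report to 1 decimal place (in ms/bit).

Slope: b = (465 − 421) / (log₂ 10 − log₂ 7) = 44/0.5146 = 85.508 ms/bit.

85.5 ms/bit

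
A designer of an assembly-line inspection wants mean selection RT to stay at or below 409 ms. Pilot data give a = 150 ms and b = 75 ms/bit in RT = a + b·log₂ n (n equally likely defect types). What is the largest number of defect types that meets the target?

Information budget: (409 − 150)/75 = 3.4533 bits, so n ≤ 2^3.4533 = 10.954 → at most 10.

10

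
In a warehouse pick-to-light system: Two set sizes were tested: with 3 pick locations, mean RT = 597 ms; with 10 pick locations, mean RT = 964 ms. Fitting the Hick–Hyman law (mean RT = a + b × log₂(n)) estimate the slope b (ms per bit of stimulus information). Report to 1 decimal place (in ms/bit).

211.3 ms/bit

b = (RT₂ − RT₁)/(log₂ n₂ − log₂ n₁) = (964 − 597)/(3.3219 − 1.5850) = 211.288 ms/bit.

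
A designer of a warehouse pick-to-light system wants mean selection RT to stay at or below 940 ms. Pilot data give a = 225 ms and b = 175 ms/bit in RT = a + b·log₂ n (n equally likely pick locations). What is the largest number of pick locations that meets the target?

16

Information budget: (940 − 225)/175 = 4.0857 bits, so n ≤ 2^4.0857 = 16.979 → at most 16.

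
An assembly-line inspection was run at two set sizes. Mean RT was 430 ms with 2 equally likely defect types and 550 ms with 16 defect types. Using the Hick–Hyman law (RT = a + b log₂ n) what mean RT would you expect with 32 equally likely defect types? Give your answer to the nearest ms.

590 ms

With log₂ n on the abscissa the relation is linear; from the two conditions:
  b = (550 − 430) / (log₂ 16 − log₂ 2) = 120 / (4 − 1) = 40 ms/bit
  a = 430 − 40 × 1 = 390 ms
Then RT(32) = 390 + 40 × log₂ 32 = 390 + 40 × 5 ≈ 590.000 ms.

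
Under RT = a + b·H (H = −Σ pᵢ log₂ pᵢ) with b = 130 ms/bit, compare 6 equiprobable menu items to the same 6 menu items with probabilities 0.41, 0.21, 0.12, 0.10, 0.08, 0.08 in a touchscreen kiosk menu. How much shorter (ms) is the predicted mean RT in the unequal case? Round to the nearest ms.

39 ms

Equiprobable entropy H₀ = log₂ 6 = 2.5850 bits.
Skewed entropy H = −Σ pᵢ log₂ pᵢ = 2.2825 bits.
ΔRT = b·(H₀ − H) = 130 × 0.3025 = 39.32 ms.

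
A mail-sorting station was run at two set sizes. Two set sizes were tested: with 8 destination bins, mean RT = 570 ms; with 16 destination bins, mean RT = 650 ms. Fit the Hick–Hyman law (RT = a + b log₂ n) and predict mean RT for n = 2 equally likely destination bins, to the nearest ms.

410 ms

Solve the two-equation system in a and b:
  b = (650 − 570) / (log₂ 16 − log₂ 8) = 80 / (4 − 3) = 80 ms/bit
  a = 570 − 80 × 3 = 330 ms
Then RT(2) = 330 + 80 × log₂ 2 = 330 + 80 × 1 ≈ 410.000 ms.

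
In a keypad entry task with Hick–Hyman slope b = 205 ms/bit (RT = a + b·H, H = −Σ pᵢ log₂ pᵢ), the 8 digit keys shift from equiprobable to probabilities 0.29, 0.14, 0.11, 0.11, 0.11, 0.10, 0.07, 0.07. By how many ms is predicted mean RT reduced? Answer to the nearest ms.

The RT saving is b·ΔH. Equiprobable H₀ = log₂(8) = 3.0000 bits; with the given probabilities H = 2.8352 bits.
b·(H₀ − H) = 205 × (3.0000 − 2.8352) = 33.79 ms.

34 ms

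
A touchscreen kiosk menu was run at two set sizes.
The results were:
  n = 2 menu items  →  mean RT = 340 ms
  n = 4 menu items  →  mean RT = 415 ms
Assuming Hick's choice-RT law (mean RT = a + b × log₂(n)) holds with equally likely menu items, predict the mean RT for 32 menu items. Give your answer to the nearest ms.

Solve the two-equation system in a and b:
  b = (415 − 340) / (log₂ 4 − log₂ 2) = 75 / (2 − 1) = 75 ms/bit
  a = 340 − 75 × 1 = 265 ms
Then RT(32) = 265 + 75 × log₂ 32 = 265 + 75 × 5 ≈ 640.000 ms.

640 ms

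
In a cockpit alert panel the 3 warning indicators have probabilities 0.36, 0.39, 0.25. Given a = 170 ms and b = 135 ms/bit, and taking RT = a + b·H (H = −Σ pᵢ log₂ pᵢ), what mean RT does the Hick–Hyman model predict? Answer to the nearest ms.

Entropy contributions −pᵢ log₂ pᵢ: 0.5306, 0.5298, 0.5000; sum H = 1.5604 bits.
RT = a + bH = 170 + 135·1.5604 = 380.66 ms.

381 ms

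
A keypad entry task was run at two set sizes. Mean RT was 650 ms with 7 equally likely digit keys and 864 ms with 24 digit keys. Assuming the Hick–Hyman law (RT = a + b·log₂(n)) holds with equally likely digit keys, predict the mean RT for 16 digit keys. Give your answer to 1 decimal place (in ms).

793.6 ms

Solve the two-equation system in a and b:
  b = (864 − 650) / (log₂ 24 − log₂ 7) = 214 / (4.5850 − 2.8074) = 120.387 ms/bit
  a = 650 − 120.387 × 2.8074 = 312.032 ms
Then RT(16) = 312.032 + 120.387 × log₂ 16 = 312.032 + 120.387 × 4 ≈ 793.578 ms.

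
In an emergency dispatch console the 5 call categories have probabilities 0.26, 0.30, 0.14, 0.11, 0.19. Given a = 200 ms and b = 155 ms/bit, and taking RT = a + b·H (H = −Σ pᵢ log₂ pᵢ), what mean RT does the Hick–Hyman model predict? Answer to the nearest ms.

545 ms

Entropy contributions −pᵢ log₂ pᵢ: 0.5053, 0.5211, 0.3971, 0.3503, 0.4552; sum H = 2.2290 bits.
RT = a + bH = 200 + 155·2.2290 = 545.50 ms.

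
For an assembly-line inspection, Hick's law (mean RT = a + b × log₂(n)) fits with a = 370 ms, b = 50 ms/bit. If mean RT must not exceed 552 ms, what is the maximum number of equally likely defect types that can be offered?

Set 370 + 50·log₂ n ≤ 552 → log₂ n ≤ (552 − 370)/50 = 3.6400.
So n ≤ 2^3.6400 = 12.467; the largest integer n is 12.

12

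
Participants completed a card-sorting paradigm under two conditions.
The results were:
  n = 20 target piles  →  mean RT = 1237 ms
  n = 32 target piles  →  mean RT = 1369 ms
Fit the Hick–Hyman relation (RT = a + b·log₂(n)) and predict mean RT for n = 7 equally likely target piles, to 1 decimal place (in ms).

Fit slope and intercept:
  b = (1369 − 1237) / (log₂ 32 − log₂ 20) = 132 / (5 − 4.3219) = 194.670 ms/bit
  a = 1237 − 194.670 × 4.3219 = 395.652 ms
Then RT(7) = 395.652 + 194.670 × log₂ 7 = 395.652 + 194.670 × 2.8074 ≈ 942.159 ms.

942.2 ms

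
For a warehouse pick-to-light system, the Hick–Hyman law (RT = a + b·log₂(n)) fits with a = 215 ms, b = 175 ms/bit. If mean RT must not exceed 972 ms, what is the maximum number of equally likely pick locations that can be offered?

20

Information budget: (972 − 215)/175 = 4.3257 bits, so n ≤ 2^4.3257 = 20.053 → at most 20.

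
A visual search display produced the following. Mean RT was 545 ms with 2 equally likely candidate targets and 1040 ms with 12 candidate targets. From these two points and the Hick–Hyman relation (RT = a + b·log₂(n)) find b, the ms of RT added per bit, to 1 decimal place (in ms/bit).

The slope on a log₂ axis is (1040 − 545) / (3.5850 − 1) = 191.492 ms/bit.

191.5 ms/bit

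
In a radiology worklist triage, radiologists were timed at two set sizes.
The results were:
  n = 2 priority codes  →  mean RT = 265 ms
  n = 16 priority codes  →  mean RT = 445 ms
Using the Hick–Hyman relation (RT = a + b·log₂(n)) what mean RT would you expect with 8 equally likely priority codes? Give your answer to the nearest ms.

RT is linear in log₂ n, so two points fix the line:
  b = (445 − 265) / (log₂ 16 − log₂ 2) = 180 / (4 − 1) = 60 ms/bit
  a = 265 − 60 × 1 = 205 ms
Then RT(8) = 205 + 60 × log₂ 8 = 205 + 60 × 3 ≈ 385.000 ms.

385 ms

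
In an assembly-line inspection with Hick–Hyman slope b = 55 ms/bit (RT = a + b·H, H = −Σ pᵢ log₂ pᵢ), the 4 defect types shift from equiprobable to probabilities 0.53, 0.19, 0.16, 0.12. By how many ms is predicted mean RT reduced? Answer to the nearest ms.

15 ms

The RT saving is b·ΔH. Equiprobable H₀ = log₂(4) = 2.0000 bits; with the given probabilities H = 1.7308 bits.
b·(H₀ − H) = 55 × (2.0000 − 1.7308) = 14.81 ms.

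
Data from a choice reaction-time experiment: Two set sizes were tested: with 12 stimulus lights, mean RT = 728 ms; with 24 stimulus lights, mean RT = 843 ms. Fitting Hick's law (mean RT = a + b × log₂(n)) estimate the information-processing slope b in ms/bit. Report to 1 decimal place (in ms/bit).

115.0 ms/bit

b = (RT₂ − RT₁)/(log₂ n₂ − log₂ n₁) = (843 − 728)/(4.5850 − 3.5850) = 115.000 ms/bit.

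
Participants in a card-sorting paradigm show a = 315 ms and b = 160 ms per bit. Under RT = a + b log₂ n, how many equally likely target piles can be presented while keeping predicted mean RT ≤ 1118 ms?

Set 315 + 160·log₂ n ≤ 1118 → log₂ n ≤ (1118 − 315)/160 = 5.0187.
So n ≤ 2^5.0187 = 32.419; the largest integer n is 32.

32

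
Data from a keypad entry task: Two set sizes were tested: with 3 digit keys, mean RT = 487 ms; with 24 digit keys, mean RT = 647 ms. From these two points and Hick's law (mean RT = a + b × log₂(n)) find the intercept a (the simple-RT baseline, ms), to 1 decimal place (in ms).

402.5 ms

The slope on a log₂ axis is (647 − 487) / (4.5850 − 1.5850) = 53.333 ms/bit.
Intercept: a = 487 − 53.333·log₂(3) = 402.469 ms.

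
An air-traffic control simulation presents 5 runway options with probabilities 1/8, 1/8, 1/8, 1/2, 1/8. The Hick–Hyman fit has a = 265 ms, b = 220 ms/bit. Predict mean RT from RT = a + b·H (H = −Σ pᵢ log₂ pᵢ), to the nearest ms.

705 ms

Each term −pᵢ log₂ pᵢ: 0.125·3 + 0.125·3 + 0.125·3 + 0.5·1 + 0.125·3; summed, H = 2.000 bits.
Mean RT = a + bH = 265 + 220·2.000 = 705.00 ms.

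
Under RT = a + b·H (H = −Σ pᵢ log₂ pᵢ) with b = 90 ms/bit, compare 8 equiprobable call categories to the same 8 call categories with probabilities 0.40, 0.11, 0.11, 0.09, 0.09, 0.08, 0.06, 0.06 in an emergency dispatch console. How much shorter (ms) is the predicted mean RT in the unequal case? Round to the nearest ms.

The RT saving is b·ΔH. Equiprobable H₀ = log₂(8) = 3.0000 bits; with the given probabilities H = 2.6332 bits.
b·(H₀ − H) = 90 × (3.0000 − 2.6332) = 33.01 ms.

33 ms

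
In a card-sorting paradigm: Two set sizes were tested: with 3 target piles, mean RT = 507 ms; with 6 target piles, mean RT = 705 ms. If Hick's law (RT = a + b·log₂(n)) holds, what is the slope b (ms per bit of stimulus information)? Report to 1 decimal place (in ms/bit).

b = (RT₂ − RT₁)/(log₂ n₂ − log₂ n₁) = (705 − 507)/(2.5850 − 1.5850) = 198.000 ms/bit.

198.0 ms/bit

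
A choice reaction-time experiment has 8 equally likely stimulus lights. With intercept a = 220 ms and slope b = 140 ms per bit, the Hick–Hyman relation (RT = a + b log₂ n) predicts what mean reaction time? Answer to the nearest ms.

640 ms

log₂(8) = 3 bits, so RT = 220 + 140 × 3 ≈ 640.000 ms.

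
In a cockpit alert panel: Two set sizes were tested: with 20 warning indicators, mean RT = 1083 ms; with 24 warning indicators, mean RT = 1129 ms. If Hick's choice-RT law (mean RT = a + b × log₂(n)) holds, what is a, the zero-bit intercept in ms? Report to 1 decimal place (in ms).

Slope: b = (1129 − 1083) / (log₂ 24 − log₂ 20) = 46/0.2630 = 174.882 ms/bit.
Intercept: a = 1083 − 174.882·log₂(20) = 327.172 ms.

327.2 ms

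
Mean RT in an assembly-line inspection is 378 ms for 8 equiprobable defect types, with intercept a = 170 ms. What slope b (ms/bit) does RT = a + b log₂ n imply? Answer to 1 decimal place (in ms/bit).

log₂(8) = 3 bits.
b = (RT − a)/log₂ n = (378 − 170) / 3 = 69.333 ms/bit.

69.3 ms/bit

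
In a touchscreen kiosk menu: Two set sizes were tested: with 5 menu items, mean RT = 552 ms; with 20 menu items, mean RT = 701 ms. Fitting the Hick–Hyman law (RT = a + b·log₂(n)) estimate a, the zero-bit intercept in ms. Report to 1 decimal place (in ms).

379.0 ms

b = (RT₂ − RT₁)/(log₂ n₂ − log₂ n₁) = (701 − 552)/(4.3219 − 2.3219) = 74.500 ms/bit.
a = RT₁ − b·log₂ n₁ = 552 − 74.500 × 2.3219 = 379.016 ms.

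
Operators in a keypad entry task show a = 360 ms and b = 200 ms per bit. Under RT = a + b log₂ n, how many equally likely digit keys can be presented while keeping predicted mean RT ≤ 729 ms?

Information budget: (729 − 360)/200 = 1.8450 bits, so n ≤ 2^1.8450 = 3.593 → at most 3.

3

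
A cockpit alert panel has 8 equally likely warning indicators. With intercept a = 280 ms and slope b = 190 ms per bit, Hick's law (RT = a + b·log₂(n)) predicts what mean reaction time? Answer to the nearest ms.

850 ms

log₂(8) = 3 bits, so RT = 280 + 190 × 3 ≈ 850.000 ms.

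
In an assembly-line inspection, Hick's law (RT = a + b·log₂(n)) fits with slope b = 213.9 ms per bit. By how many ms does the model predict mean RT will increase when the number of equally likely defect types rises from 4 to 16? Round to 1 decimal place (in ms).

427.8 ms

ΔRT = (a + b log₂ n₂) − (a + b log₂ n₁) = b·(log₂ n₂ − log₂ n₁).
log₂(16) − log₂(4) = log₂(16/4) = log₂(4) = 2.
ΔRT = 213.9 × 2.0000 = 427.800 ms.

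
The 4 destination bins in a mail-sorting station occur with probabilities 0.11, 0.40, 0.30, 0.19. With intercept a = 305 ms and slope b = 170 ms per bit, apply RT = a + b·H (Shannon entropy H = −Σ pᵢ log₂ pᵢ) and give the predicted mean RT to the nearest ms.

Entropy contributions −pᵢ log₂ pᵢ: 0.3503, 0.5288, 0.5211, 0.4552; sum H = 1.8554 bits.
RT = a + bH = 305 + 170·1.8554 = 620.41 ms.

620 ms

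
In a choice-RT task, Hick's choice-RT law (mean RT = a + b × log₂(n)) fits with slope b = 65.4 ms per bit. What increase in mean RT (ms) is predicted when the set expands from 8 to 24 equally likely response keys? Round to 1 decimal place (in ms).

103.7 ms

Only the slope matters, since a is common to both: ΔRT = b·log₂(n₂/n₁).
log₂(24) − log₂(8) = 4.5850 − 3 = 1.5850.
ΔRT = 65.4 × 1.5850 = 103.657 ms.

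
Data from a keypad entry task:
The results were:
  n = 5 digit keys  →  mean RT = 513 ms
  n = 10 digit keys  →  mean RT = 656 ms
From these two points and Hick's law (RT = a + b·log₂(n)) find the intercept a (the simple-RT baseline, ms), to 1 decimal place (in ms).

181.0 ms

Slope: b = (656 − 513) / (log₂ 10 − log₂ 5) = 143/1.0000 = 143.000 ms/bit.
Intercept: a = 513 − 143.000·log₂(5) = 180.964 ms.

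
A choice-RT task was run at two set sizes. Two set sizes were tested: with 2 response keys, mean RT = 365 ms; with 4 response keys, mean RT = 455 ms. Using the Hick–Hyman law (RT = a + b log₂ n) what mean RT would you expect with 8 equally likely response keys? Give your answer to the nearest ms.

545 ms

Solve the two-equation system in a and b:
  b = (455 − 365) / (log₂ 4 − log₂ 2) = 90 / (2 − 1) = 90 ms/bit
  a = 365 − 90 × 1 = 275 ms
Then RT(8) = 275 + 90 × log₂ 8 = 275 + 90 × 3 ≈ 545.000 ms.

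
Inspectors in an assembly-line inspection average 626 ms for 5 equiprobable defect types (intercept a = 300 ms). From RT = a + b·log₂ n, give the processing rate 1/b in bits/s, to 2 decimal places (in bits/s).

7.12 bits/s

b = (626 − 300)/log₂ 5 = 326/2.3219 = 140.401 ms per bit = 0.14040 s/bit; the reciprocal is 7.122 bits/s.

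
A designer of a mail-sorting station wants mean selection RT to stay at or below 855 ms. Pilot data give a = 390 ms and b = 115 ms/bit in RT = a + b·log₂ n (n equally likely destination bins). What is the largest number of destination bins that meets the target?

Information budget: (855 − 390)/115 = 4.0435 bits, so n ≤ 2^4.0435 = 16.490 → at most 16.

16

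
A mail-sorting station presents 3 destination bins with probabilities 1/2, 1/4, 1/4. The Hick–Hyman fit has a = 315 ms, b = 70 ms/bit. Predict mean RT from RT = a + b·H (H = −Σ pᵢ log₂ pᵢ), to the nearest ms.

H = −Σ pᵢ log₂ pᵢ = 0.5·1 + 0.25·2 + 0.25·2 = 1.500 bits.
RT = 315 + 70 × 1.500 = 420.00 ms.

420 ms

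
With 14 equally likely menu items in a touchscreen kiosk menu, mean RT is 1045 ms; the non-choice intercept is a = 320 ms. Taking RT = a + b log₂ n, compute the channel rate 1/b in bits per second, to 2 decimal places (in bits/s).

b = (1045 − 320)/log₂ 14 = 725/3.8074 = 190.421 ms per bit = 0.19042 s/bit; the reciprocal is 5.252 bits/s.

5.25 bits/s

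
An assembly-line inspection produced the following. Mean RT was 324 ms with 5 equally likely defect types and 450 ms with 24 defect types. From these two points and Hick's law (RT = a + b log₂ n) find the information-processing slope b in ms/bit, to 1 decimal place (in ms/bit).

b = (RT₂ − RT₁)/(log₂ n₂ − log₂ n₁) = (450 − 324)/(4.5850 − 2.3219) = 55.677 ms/bit.

55.7 ms/bit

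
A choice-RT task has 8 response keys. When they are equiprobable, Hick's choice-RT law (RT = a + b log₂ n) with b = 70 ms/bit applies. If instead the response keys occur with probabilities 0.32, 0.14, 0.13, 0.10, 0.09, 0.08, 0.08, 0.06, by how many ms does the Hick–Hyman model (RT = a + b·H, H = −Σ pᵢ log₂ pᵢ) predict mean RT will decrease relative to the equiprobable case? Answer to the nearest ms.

16 ms

The RT saving is b·ΔH. Equiprobable H₀ = log₂(8) = 3.0000 bits; with the given probabilities H = 2.7772 bits.
b·(H₀ − H) = 70 × (3.0000 − 2.7772) = 15.60 ms.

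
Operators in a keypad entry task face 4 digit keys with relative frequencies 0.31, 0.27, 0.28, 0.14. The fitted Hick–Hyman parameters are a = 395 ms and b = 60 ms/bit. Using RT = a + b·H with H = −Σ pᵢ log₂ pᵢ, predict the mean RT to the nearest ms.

H = 0.31·log₂(1/0.31) + 0.27·log₂(1/0.27) + 0.28·log₂(1/0.28) + 0.14·log₂(1/0.14) = 1.9451 bits.
RT = 395 + 60 × 1.9451 = 511.71 ms.

512 ms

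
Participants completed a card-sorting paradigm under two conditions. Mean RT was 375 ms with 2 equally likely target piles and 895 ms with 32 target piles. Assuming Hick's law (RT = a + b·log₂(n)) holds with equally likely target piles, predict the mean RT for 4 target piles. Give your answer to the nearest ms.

505 ms

RT is linear in log₂ n, so two points fix the line:
  b = (895 − 375) / (log₂ 32 − log₂ 2) = 520 / (5 − 1) = 130 ms/bit
  a = 375 − 130 × 1 = 245 ms
Then RT(4) = 245 + 130 × log₂ 4 = 245 + 130 × 2 ≈ 505.000 ms.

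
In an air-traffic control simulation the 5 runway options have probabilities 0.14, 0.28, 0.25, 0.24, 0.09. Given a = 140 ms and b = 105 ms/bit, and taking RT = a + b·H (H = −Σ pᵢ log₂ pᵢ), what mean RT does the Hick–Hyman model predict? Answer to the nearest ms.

373 ms

Entropy contributions −pᵢ log₂ pᵢ: 0.3971, 0.5142, 0.5000, 0.4941, 0.3127; sum H = 2.2181 bits.
RT = a + bH = 140 + 105·2.2181 = 372.90 ms.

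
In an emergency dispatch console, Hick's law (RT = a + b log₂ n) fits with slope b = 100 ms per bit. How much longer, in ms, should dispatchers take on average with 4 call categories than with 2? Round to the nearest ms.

ΔRT = (a + b log₂ n₂) − (a + b log₂ n₁) = b·(log₂ n₂ − log₂ n₁).
log₂(4) − log₂(2) = log₂(4/2) = log₂(2) = 1.
ΔRT = 100 × 1.0000 = 100.000 ms.

100 ms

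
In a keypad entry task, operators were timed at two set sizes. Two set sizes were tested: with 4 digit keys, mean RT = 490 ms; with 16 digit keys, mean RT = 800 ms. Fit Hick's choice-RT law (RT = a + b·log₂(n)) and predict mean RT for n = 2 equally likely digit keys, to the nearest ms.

Fit slope and intercept:
  b = (800 − 490) / (log₂ 16 − log₂ 4) = 310 / (4 − 2) = 155 ms/bit
  a = 490 − 155 × 2 = 180 ms
Then RT(2) = 180 + 155 × log₂ 2 = 180 + 155 × 1 ≈ 335.000 ms.

335 ms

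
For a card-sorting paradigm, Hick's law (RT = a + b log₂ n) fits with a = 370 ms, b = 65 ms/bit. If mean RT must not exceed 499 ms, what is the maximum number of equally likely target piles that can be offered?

65·log₂ n ≤ 499 − 370 = 129, giving log₂ n ≤ 1.9846 and n ≤ 3.958. The largest whole number is 3.

3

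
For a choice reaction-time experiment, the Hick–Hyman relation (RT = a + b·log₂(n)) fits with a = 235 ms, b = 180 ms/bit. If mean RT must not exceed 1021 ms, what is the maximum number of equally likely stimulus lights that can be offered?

Set 235 + 180·log₂ n ≤ 1021 → log₂ n ≤ (1021 − 235)/180 = 4.3667.
So n ≤ 2^4.3667 = 20.630; the largest integer n is 20.

20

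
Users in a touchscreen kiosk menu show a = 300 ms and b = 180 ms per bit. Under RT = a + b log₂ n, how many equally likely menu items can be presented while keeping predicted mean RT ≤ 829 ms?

7

Set 300 + 180·log₂ n ≤ 829 → log₂ n ≤ (829 − 300)/180 = 2.9389.
So n ≤ 2^2.9389 = 7.668; the largest integer n is 7.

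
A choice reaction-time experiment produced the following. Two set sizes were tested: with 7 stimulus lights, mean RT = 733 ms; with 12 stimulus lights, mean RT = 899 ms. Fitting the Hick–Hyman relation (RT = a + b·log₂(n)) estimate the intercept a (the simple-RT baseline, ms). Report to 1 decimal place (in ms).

133.7 ms

The slope on a log₂ axis is (899 − 733) / (3.5850 − 2.8074) = 213.475 ms/bit.
a = RT₁ − b·log₂ n₁ = 733 − 213.475 × 2.8074 = 133.699 ms.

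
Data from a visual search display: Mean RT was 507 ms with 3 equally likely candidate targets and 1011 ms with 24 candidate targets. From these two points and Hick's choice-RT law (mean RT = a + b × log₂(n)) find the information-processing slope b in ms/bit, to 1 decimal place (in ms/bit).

The slope on a log₂ axis is (1011 − 507) / (4.5850 − 1.5850) = 168.000 ms/bit.

168.0 ms/bit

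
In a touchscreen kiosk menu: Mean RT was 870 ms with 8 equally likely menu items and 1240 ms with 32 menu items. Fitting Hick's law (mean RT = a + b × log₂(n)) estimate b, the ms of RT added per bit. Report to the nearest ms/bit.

b = (RT₂ − RT₁)/(log₂ n₂ − log₂ n₁) = (1240 − 870)/(5 − 3) = 185 ms/bit.

185 ms/bit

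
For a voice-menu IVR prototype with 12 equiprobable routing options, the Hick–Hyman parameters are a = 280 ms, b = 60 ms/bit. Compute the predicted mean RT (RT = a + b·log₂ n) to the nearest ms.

495 ms

log₂(12) = 3.5850 bits, so RT = 280 + 60 × 3.5850 ≈ 495.098 ms.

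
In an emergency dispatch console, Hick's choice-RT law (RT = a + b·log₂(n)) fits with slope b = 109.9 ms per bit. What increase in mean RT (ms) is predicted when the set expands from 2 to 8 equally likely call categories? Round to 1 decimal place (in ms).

219.8 ms

The intercept a cancels: ΔRT = b·(log₂ n₂ − log₂ n₁) = b·log₂(n₂/n₁).
log₂(8) − log₂(2) = log₂(8/2) = log₂(4) = 2.
ΔRT = 109.9 × 2.0000 = 219.800 ms.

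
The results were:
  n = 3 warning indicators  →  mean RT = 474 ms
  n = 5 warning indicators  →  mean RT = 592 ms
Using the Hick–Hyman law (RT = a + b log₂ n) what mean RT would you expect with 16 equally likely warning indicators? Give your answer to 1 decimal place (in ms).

860.7 ms

RT is linear in log₂ n, so two points fix the line:
  b = (592 − 474) / (log₂ 5 − log₂ 3) = 118 / (2.3219 − 1.5850) = 160.116 ms/bit
  a = 474 − 160.116 × 1.5850 = 220.222 ms
Then RT(16) = 220.222 + 160.116 × log₂ 16 = 220.222 + 160.116 × 4 ≈ 860.686 ms.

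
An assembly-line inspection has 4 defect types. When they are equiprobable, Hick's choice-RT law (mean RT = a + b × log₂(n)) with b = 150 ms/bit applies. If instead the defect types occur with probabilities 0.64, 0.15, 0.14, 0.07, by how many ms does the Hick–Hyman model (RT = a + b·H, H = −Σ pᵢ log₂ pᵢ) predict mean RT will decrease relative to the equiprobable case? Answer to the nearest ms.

Equiprobable entropy H₀ = log₂ 4 = 2.0000 bits.
Skewed entropy H = −Σ pᵢ log₂ pᵢ = 1.4883 bits.
ΔRT = b·(H₀ − H) = 150 × 0.5117 = 76.76 ms.

77 ms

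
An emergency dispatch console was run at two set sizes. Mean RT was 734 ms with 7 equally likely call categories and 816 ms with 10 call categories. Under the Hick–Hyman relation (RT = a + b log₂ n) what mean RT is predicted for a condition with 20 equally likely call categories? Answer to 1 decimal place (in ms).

975.4 ms

With log₂ n on the abscissa the relation is linear; from the two conditions:
  b = (816 − 734) / (log₂ 10 − log₂ 7) = 82 / (3.3219 − 2.8074) = 159.355 ms/bit
  a = 734 − 159.355 × 2.8074 = 286.633 ms
Then RT(20) = 286.633 + 159.355 × log₂ 20 = 286.633 + 159.355 × 4.3219 ≈ 975.355 ms.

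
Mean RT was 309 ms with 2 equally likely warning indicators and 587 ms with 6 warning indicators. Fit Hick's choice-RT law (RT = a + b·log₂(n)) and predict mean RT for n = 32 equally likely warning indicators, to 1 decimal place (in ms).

1010.6 ms

Fit slope and intercept:
  b = (587 − 309) / (log₂ 6 − log₂ 2) = 278 / (2.5850 − 1) = 175.398 ms/bit
  a = 309 − 175.398 × 1 = 133.602 ms
Then RT(32) = 133.602 + 175.398 × log₂ 32 = 133.602 + 175.398 × 5 ≈ 1010.594 ms.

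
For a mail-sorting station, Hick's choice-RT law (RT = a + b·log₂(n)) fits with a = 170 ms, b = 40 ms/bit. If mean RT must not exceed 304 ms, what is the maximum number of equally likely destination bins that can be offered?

10

Information budget: (304 − 170)/40 = 3.3500 bits, so n ≤ 2^3.3500 = 10.196 → at most 10.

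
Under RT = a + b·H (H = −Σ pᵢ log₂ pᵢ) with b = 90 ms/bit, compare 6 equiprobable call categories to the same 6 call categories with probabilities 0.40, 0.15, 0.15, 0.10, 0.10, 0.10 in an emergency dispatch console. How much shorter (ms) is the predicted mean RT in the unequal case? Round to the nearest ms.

21 ms

Equiprobable entropy H₀ = log₂ 6 = 2.5850 bits.
Skewed entropy H = −Σ pᵢ log₂ pᵢ = 2.3464 bits.
ΔRT = b·(H₀ − H) = 90 × 0.2385 = 21.47 ms.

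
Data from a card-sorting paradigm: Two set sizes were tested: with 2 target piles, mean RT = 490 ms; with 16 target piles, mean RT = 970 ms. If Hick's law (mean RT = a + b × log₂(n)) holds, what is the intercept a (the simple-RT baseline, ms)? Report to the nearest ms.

330 ms

b = (RT₂ − RT₁)/(log₂ n₂ − log₂ n₁) = (970 − 490)/(4 − 1) = 160 ms/bit.
a = RT₁ − b·log₂ n₁ = 490 − 160 × 1 = 330.000 ms.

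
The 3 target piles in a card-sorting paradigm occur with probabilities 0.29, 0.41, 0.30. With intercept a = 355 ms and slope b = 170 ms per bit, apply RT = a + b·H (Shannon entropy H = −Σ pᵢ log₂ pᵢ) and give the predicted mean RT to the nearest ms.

Entropy contributions −pᵢ log₂ pᵢ: 0.5179, 0.5274, 0.5211; sum H = 1.5664 bits.
RT = a + bH = 355 + 170·1.5664 = 621.28 ms.

621 ms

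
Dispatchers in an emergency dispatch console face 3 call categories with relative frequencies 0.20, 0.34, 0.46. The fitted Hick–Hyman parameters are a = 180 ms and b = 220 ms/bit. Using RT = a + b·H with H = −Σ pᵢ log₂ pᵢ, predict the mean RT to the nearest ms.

H = 0.20·log₂(1/0.20) + 0.34·log₂(1/0.34) + 0.46·log₂(1/0.46) = 1.5089 bits.
RT = 180 + 220 × 1.5089 = 511.96 ms.

512 ms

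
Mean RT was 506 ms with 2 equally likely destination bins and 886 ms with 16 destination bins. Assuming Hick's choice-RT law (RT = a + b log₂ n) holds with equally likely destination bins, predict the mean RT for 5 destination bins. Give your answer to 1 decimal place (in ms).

RT is linear in log₂ n, so two points fix the line:
  b = (886 − 506) / (log₂ 16 − log₂ 2) = 380 / (4 − 1) = 126.667 ms/bit
  a = 506 − 126.667 × 1 = 379.333 ms
Then RT(5) = 379.333 + 126.667 × log₂ 5 = 379.333 + 126.667 × 2.3219 ≈ 673.444 ms.

673.4 ms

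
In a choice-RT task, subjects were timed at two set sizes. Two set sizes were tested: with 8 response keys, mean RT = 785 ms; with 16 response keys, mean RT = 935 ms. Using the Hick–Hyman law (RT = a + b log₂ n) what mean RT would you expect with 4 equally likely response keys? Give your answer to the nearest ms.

Fit slope and intercept:
  b = (935 − 785) / (log₂ 16 − log₂ 8) = 150 / (4 − 3) = 150 ms/bit
  a = 785 − 150 × 3 = 335 ms
Then RT(4) = 335 + 150 × log₂ 4 = 335 + 150 × 2 ≈ 635.000 ms.

635 ms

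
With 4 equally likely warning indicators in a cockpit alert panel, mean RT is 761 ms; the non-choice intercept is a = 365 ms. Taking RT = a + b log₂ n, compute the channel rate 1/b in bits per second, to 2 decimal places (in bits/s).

b = (761 − 365)/log₂ 4 = 396/2 = 198.000 ms per bit = 0.19800 s/bit; the reciprocal is 5.051 bits/s.

5.05 bits/s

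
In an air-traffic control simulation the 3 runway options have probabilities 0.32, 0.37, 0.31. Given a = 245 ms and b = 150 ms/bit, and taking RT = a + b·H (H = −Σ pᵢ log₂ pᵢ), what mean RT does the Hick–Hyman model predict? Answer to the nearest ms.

Entropy contributions −pᵢ log₂ pᵢ: 0.5260, 0.5307, 0.5238; sum H = 1.5806 bits.
RT = a + bH = 245 + 150·1.5806 = 482.08 ms.

482 ms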